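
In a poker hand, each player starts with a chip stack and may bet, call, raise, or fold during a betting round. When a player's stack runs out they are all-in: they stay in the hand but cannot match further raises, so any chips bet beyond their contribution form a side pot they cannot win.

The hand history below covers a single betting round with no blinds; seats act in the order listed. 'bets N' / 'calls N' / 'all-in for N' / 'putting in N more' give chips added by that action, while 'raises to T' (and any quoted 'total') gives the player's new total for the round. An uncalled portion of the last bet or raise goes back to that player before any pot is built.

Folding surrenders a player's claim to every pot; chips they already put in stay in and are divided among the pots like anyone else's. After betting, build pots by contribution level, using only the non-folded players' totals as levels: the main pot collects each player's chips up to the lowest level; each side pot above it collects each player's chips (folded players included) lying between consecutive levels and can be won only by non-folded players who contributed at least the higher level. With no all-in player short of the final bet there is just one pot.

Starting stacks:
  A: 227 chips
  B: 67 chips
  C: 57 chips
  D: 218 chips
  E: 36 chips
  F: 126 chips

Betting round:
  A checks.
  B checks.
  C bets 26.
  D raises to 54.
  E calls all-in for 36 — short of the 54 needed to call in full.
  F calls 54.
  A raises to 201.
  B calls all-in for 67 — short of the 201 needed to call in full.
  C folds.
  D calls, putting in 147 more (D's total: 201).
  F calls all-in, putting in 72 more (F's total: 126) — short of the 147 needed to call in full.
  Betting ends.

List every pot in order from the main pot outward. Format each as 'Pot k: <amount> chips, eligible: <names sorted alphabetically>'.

Pot 1: 206 chips, eligible: A, B, D, E, F
Pot 2: 124 chips, eligible: A, B, D, F
Pot 3: 177 chips, eligible: A, D, F
Pot 4: 150 chips, eligible: A, D

Derivation:
Contributions: A=201, B=67, C=26, D=201, E=36, F=126
Folded: C
Pot levels (distinct totals of non-folded players): 36, 67, 126, 201
Layer 1-36: A 36 + B 36 + C 26 + D 36 + E 36 + F 36 = 206 chips; eligible A, B, D, E, F
Layer 37-67: 31 each from A, B, D, F = 31*4 = 124 chips; eligible A, B, D, F
Layer 68-126: 59 each from A, D, F = 59*3 = 177 chips; eligible A, D, F
Layer 127-201: 75 each from A, D = 75*2 = 150 chips; eligible A, D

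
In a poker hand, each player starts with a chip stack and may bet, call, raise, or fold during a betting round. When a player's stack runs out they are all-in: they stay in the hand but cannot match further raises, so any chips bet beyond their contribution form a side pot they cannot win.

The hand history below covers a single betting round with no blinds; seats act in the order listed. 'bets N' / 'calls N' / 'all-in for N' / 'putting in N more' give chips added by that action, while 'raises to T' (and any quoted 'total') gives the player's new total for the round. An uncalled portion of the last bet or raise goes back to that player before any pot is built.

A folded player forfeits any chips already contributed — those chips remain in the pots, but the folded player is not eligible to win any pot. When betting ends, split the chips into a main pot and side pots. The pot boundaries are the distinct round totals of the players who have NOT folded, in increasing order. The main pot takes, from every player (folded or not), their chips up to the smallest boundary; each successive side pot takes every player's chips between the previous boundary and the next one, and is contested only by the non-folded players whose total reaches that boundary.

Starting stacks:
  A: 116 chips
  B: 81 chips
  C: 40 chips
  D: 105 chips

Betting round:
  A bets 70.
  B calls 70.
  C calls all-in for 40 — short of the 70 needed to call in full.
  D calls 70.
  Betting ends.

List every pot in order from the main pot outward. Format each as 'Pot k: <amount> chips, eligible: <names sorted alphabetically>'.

Pot 1: 160 chips, eligible: A, B, C, D
Pot 2: 90 chips, eligible: A, B, D

Derivation:
Contributions: A=70, B=70, C=40, D=70
Pot levels (distinct totals of non-folded players): 40, 70
Layer 1-40: 40 each from A, B, C, D = 40*4 = 160 chips; eligible A, B, C, D
Layer 41-70: 30 each from A, B, D = 30*3 = 90 chips; eligible A, B, D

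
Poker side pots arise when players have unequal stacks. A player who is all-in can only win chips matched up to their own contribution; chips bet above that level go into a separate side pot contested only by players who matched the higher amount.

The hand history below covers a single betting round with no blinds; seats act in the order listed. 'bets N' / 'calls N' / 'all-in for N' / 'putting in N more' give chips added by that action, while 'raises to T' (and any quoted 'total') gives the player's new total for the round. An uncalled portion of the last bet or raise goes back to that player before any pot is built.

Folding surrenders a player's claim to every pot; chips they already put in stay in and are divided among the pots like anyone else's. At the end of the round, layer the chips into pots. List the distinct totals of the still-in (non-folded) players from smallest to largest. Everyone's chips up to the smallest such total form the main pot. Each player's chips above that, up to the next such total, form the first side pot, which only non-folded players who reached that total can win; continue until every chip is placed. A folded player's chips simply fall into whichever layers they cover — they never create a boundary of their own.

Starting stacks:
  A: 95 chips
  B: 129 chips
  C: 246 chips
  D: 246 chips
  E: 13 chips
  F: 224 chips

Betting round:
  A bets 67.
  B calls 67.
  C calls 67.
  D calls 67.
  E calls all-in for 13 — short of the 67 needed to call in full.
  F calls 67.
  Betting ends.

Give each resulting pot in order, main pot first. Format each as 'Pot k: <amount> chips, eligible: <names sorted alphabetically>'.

Contributions: A=67, B=67, C=67, D=67, E=13, F=67
Pot levels (distinct totals of non-folded players): 13, 67
Layer 1-13: 13 each from A, B, C, D, E, F = 13*6 = 78 chips; eligible A, B, C, D, E, F
Layer 14-67: 54 each from A, B, C, D, F = 54*5 = 270 chips; eligible A, B, C, D, F

Pot 1: 78 chips, eligible: A, B, C, D, E, F
Pot 2: 270 chips, eligible: A, B, C, D, F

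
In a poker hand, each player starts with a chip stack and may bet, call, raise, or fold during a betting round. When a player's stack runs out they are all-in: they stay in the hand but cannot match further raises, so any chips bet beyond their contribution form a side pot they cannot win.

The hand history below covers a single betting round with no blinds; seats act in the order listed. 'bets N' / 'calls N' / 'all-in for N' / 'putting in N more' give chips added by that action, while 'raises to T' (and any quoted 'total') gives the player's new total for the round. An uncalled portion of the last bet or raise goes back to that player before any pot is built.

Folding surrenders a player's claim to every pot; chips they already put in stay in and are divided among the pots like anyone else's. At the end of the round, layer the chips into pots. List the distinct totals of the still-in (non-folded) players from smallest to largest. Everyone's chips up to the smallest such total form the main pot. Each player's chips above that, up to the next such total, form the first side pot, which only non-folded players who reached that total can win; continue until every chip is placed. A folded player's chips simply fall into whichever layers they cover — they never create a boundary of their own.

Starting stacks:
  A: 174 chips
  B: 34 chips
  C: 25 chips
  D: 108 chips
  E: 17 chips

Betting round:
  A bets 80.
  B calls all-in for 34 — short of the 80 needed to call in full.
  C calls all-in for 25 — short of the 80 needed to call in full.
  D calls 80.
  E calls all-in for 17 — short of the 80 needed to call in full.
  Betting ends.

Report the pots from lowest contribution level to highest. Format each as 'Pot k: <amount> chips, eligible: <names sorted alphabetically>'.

Pot 1: 85 chips, eligible: A, B, C, D, E
Pot 2: 32 chips, eligible: A, B, C, D
Pot 3: 27 chips, eligible: A, B, D
Pot 4: 92 chips, eligible: A, D

Derivation:
Contributions: A=80, B=34, C=25, D=80, E=17
Pot levels (distinct totals of non-folded players): 17, 25, 34, 80
Layer 1-17: 17 each from A, B, C, D, E = 17*5 = 85 chips; eligible A, B, C, D, E
Layer 18-25: 8 each from A, B, C, D = 8*4 = 32 chips; eligible A, B, C, D
Layer 26-34: 9 each from A, B, D = 9*3 = 27 chips; eligible A, B, D
Layer 35-80: 46 each from A, D = 46*2 = 92 chips; eligible A, D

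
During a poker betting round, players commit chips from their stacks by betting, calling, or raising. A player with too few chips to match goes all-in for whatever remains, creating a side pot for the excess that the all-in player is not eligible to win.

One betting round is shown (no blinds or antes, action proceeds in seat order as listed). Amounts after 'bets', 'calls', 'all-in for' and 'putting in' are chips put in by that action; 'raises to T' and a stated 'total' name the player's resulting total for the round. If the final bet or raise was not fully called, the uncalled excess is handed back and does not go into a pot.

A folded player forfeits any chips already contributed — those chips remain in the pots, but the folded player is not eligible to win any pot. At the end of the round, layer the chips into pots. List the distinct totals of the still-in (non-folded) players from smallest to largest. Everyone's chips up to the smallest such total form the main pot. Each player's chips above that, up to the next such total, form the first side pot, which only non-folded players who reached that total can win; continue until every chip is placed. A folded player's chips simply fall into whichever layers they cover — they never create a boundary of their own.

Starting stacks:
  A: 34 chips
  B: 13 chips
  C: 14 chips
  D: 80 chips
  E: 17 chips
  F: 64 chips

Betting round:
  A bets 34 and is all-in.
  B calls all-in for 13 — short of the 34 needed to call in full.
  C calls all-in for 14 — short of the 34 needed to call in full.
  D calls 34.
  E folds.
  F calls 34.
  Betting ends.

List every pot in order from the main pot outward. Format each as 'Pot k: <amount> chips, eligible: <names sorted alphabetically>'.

Pot 1: 65 chips, eligible: A, B, C, D, F
Pot 2: 4 chips, eligible: A, C, D, F
Pot 3: 60 chips, eligible: A, D, F

Derivation:
Contributions: A=34, B=13, C=14, D=34, F=34
Folded: E
Pot levels (distinct totals of non-folded players): 13, 14, 34
Layer 1-13: 13 each from A, B, C, D, F = 13*5 = 65 chips; eligible A, B, C, D, F
Layer 14-14: 1 each from A, C, D, F = 1*4 = 4 chips; eligible A, C, D, F
Layer 15-34: 20 each from A, D, F = 20*3 = 60 chips; eligible A, D, F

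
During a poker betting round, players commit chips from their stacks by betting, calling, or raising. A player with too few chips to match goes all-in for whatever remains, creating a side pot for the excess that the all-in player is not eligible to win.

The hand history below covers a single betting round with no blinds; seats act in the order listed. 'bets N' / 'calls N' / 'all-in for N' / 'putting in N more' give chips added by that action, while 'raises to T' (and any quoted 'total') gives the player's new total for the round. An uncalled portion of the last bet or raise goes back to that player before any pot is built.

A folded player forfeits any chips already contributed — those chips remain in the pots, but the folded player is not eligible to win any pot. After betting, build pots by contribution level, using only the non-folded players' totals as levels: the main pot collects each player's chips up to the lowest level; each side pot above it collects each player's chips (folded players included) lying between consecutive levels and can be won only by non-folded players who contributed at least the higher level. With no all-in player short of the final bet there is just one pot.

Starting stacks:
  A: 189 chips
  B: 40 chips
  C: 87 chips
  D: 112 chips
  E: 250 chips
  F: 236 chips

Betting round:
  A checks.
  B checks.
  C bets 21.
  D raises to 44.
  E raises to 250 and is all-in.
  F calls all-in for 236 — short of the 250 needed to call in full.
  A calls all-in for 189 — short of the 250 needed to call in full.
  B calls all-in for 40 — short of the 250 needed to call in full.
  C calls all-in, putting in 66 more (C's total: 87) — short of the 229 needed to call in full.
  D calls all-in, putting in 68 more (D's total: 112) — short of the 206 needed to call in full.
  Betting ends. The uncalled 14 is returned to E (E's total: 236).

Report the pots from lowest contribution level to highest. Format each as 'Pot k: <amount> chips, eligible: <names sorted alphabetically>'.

Contributions (after 14 returned to E): A=189, B=40, C=87, D=112, E=236, F=236
Pot levels (distinct totals of non-folded players): 40, 87, 112, 189, 236
Layer 1-40: 40 each from A, B, C, D, E, F = 40*6 = 240 chips; eligible A, B, C, D, E, F
Layer 41-87: 47 each from A, C, D, E, F = 47*5 = 235 chips; eligible A, C, D, E, F
Layer 88-112: 25 each from A, D, E, F = 25*4 = 100 chips; eligible A, D, E, F
Layer 113-189: 77 each from A, E, F = 77*3 = 231 chips; eligible A, E, F
Layer 190-236: 47 each from E, F = 47*2 = 94 chips; eligible E, F

Pot 1: 240 chips, eligible: A, B, C, D, E, F
Pot 2: 235 chips, eligible: A, C, D, E, F
Pot 3: 100 chips, eligible: A, D, E, F
Pot 4: 231 chips, eligible: A, E, F
Pot 5: 94 chips, eligible: E, F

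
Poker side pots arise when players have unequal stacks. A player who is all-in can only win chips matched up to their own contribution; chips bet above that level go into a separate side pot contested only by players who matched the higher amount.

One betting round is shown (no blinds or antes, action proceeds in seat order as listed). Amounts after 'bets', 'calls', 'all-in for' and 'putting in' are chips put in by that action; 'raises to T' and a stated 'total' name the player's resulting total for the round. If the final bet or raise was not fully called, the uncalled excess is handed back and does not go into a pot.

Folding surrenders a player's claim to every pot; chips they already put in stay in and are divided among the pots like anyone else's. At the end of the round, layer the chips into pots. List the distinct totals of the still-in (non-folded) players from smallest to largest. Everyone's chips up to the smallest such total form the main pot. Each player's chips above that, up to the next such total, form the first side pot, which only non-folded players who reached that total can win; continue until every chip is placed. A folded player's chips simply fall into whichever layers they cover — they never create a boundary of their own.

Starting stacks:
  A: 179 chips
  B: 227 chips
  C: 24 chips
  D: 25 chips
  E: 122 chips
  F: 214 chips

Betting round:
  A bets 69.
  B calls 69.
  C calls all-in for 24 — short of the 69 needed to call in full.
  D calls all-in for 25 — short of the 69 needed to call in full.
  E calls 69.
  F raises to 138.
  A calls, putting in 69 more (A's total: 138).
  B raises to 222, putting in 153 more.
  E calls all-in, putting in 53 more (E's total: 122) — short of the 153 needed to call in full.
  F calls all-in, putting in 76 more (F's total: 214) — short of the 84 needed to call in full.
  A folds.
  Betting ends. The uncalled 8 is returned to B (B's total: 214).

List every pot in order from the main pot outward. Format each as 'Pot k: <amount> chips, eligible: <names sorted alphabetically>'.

Contributions (after 8 returned to B): A=138, B=214, C=24, D=25, E=122, F=214
Folded: A
Pot levels (distinct totals of non-folded players): 24, 25, 122, 214
Layer 1-24: 24 each from A, B, C, D, E, F = 24*6 = 144 chips; eligible B, C, D, E, F
Layer 25-25: 1 each from A, B, D, E, F = 1*5 = 5 chips; eligible B, D, E, F
Layer 26-122: 97 each from A, B, E, F = 97*4 = 388 chips; eligible B, E, F
Layer 123-214: A 16 + B 92 + F 92 = 200 chips; eligible B, F

Pot 1: 144 chips, eligible: B, C, D, E, F
Pot 2: 5 chips, eligible: B, D, E, F
Pot 3: 388 chips, eligible: B, E, F
Pot 4: 200 chips, eligible: B, F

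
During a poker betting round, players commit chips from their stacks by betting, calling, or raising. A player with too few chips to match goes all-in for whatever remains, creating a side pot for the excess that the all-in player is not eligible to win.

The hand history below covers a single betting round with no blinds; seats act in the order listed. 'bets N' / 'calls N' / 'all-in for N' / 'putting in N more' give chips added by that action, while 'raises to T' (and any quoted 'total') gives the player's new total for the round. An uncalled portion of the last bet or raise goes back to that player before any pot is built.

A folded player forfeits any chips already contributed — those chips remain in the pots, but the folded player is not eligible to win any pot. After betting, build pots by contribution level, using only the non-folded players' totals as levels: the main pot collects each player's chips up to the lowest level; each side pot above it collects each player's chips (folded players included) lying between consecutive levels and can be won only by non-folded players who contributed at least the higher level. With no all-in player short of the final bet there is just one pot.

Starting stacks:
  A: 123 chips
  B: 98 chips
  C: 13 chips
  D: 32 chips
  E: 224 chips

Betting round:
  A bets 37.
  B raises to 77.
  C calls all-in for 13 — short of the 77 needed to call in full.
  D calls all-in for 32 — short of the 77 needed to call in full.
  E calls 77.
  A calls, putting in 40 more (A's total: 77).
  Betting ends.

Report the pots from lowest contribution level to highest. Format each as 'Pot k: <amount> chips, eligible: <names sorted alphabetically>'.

Pot 1: 65 chips, eligible: A, B, C, D, E
Pot 2: 76 chips, eligible: A, B, D, E
Pot 3: 135 chips, eligible: A, B, E

Derivation:
Contributions: A=77, B=77, C=13, D=32, E=77
Pot levels (distinct totals of non-folded players): 13, 32, 77
Layer 1-13: 13 each from A, B, C, D, E = 13*5 = 65 chips; eligible A, B, C, D, E
Layer 14-32: 19 each from A, B, D, E = 19*4 = 76 chips; eligible A, B, D, E
Layer 33-77: 45 each from A, B, E = 45*3 = 135 chips; eligible A, B, E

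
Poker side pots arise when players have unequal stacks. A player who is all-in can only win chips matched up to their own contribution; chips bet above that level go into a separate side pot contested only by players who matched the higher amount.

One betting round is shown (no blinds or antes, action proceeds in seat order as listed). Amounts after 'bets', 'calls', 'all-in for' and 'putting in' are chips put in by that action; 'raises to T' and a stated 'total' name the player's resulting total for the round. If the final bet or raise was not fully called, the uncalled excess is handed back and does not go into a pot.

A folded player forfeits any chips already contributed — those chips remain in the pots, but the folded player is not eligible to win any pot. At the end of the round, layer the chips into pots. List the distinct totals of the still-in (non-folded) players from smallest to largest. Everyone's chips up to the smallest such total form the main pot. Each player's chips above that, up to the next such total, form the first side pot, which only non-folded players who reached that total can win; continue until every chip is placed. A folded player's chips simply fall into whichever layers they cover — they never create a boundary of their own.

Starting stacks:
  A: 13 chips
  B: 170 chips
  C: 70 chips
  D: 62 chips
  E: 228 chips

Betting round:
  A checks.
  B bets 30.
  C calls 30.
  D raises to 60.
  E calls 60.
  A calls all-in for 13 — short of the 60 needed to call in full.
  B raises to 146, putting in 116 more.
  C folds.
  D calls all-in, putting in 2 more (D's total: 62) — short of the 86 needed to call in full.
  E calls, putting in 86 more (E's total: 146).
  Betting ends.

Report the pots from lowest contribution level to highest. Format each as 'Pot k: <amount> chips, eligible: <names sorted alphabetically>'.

Contributions: A=13, B=146, C=30, D=62, E=146
Folded: C
Pot levels (distinct totals of non-folded players): 13, 62, 146
Layer 1-13: 13 each from A, B, C, D, E = 13*5 = 65 chips; eligible A, B, D, E
Layer 14-62: B 49 + C 17 + D 49 + E 49 = 164 chips; eligible B, D, E
Layer 63-146: 84 each from B, E = 84*2 = 168 chips; eligible B, E

Pot 1: 65 chips, eligible: A, B, D, E
Pot 2: 164 chips, eligible: B, D, E
Pot 3: 168 chips, eligible: B, E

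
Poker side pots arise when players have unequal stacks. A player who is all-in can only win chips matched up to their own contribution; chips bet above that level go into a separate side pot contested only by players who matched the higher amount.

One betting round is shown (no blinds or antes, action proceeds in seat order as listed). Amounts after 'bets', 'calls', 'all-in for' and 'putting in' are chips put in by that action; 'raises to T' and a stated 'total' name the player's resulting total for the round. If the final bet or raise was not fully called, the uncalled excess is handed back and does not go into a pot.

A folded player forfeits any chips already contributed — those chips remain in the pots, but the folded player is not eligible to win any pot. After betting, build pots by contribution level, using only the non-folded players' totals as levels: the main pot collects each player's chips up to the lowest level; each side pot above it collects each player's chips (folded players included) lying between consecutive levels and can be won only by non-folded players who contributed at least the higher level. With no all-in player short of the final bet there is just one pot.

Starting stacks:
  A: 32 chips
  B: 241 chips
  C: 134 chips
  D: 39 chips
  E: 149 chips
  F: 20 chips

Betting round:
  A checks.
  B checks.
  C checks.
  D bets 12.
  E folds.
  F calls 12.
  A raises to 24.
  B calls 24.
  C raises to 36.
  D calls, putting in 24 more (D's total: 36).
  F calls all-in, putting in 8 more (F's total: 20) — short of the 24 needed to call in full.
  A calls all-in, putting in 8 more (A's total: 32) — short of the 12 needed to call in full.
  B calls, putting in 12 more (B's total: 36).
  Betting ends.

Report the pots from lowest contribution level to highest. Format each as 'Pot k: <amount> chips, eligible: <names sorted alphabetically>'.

Pot 1: 100 chips, eligible: A, B, C, D, F
Pot 2: 48 chips, eligible: A, B, C, D
Pot 3: 12 chips, eligible: B, C, D

Derivation:
Contributions: A=32, B=36, C=36, D=36, F=20
Folded: E
Pot levels (distinct totals of non-folded players): 20, 32, 36
Layer 1-20: 20 each from A, B, C, D, F = 20*5 = 100 chips; eligible A, B, C, D, F
Layer 21-32: 12 each from A, B, C, D = 12*4 = 48 chips; eligible A, B, C, D
Layer 33-36: 4 each from B, C, D = 4*3 = 12 chips; eligible B, C, D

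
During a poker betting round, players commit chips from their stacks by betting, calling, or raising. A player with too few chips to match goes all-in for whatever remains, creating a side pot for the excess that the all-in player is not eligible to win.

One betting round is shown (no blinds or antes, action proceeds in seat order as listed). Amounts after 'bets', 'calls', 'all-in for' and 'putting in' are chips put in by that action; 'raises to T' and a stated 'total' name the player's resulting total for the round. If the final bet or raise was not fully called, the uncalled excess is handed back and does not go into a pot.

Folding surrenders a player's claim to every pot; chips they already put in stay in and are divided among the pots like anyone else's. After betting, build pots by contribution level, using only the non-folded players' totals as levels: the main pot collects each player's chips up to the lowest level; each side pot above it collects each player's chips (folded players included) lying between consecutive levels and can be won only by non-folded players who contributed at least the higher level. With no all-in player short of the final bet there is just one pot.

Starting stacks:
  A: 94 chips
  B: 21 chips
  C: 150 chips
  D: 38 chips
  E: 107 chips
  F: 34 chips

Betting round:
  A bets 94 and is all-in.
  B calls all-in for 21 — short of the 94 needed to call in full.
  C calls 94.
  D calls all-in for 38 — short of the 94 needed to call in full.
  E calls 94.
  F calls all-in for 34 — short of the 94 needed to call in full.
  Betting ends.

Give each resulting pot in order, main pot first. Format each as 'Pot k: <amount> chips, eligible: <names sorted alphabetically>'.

Contributions: A=94, B=21, C=94, D=38, E=94, F=34
Pot levels (distinct totals of non-folded players): 21, 34, 38, 94
Layer 1-21: 21 each from A, B, C, D, E, F = 21*6 = 126 chips; eligible A, B, C, D, E, F
Layer 22-34: 13 each from A, C, D, E, F = 13*5 = 65 chips; eligible A, C, D, E, F
Layer 35-38: 4 each from A, C, D, E = 4*4 = 16 chips; eligible A, C, D, E
Layer 39-94: 56 each from A, C, E = 56*3 = 168 chips; eligible A, C, E

Pot 1: 126 chips, eligible: A, B, C, D, E, F
Pot 2: 65 chips, eligible: A, C, D, E, F
Pot 3: 16 chips, eligible: A, C, D, E
Pot 4: 168 chips, eligible: A, C, E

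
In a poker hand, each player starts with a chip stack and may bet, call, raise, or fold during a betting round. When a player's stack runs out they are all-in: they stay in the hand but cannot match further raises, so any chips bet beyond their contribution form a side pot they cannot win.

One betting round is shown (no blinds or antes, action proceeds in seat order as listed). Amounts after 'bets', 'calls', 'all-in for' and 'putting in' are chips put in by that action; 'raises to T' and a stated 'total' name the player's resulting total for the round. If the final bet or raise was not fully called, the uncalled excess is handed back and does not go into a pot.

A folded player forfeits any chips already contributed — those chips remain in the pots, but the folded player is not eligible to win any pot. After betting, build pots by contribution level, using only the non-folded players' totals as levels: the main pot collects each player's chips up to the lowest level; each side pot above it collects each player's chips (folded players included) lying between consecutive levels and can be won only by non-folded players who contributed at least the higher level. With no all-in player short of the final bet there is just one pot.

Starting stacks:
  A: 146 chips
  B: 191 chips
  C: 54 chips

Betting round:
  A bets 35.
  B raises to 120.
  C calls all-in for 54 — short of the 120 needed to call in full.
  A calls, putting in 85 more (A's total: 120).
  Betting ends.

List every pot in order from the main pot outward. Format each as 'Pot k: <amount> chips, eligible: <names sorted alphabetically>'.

Pot 1: 162 chips, eligible: A, B, C
Pot 2: 132 chips, eligible: A, B

Derivation:
Contributions: A=120, B=120, C=54
Pot levels (distinct totals of non-folded players): 54, 120
Layer 1-54: 54 each from A, B, C = 54*3 = 162 chips; eligible A, B, C
Layer 55-120: 66 each from A, B = 66*2 = 132 chips; eligible A, B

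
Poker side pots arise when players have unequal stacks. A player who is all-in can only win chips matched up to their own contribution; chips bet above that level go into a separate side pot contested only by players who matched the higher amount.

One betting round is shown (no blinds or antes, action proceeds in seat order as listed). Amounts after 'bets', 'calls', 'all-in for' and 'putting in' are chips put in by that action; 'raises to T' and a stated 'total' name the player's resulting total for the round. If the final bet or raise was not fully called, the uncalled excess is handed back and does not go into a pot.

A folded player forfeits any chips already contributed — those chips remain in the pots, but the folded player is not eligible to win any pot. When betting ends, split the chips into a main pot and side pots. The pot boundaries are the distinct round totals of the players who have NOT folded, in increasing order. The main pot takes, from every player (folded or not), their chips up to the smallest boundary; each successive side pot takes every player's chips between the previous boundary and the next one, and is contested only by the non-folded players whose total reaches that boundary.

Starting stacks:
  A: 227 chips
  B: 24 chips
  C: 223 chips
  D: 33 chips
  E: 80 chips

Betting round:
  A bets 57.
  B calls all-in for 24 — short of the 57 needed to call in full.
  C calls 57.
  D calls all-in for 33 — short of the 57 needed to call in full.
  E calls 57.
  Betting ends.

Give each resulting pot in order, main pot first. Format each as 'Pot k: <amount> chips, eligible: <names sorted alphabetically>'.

Contributions: A=57, B=24, C=57, D=33, E=57
Pot levels (distinct totals of non-folded players): 24, 33, 57
Layer 1-24: 24 each from A, B, C, D, E = 24*5 = 120 chips; eligible A, B, C, D, E
Layer 25-33: 9 each from A, C, D, E = 9*4 = 36 chips; eligible A, C, D, E
Layer 34-57: 24 each from A, C, E = 24*3 = 72 chips; eligible A, C, E

Pot 1: 120 chips, eligible: A, B, C, D, E
Pot 2: 36 chips, eligible: A, C, D, E
Pot 3: 72 chips, eligible: A, C, E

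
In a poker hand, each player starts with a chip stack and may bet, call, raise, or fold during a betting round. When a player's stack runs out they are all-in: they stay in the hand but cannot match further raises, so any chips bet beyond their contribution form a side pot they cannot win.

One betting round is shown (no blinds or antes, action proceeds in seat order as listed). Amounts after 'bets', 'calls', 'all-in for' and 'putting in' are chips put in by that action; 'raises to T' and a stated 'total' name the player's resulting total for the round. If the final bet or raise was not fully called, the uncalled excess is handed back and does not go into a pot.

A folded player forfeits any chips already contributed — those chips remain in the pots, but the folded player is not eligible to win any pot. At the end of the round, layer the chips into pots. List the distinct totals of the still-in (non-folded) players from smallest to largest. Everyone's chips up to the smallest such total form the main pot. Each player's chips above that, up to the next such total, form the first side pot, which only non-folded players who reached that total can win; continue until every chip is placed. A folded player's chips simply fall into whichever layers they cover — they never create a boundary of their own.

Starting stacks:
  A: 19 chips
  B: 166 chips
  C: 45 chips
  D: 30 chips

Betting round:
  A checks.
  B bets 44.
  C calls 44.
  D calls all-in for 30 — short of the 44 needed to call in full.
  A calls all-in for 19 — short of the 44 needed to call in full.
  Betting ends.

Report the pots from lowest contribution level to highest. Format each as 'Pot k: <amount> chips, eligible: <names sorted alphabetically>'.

Contributions: A=19, B=44, C=44, D=30
Pot levels (distinct totals of non-folded players): 19, 30, 44
Layer 1-19: 19 each from A, B, C, D = 19*4 = 76 chips; eligible A, B, C, D
Layer 20-30: 11 each from B, C, D = 11*3 = 33 chips; eligible B, C, D
Layer 31-44: 14 each from B, C = 14*2 = 28 chips; eligible B, C

Pot 1: 76 chips, eligible: A, B, C, D
Pot 2: 33 chips, eligible: B, C, D
Pot 3: 28 chips, eligible: B, C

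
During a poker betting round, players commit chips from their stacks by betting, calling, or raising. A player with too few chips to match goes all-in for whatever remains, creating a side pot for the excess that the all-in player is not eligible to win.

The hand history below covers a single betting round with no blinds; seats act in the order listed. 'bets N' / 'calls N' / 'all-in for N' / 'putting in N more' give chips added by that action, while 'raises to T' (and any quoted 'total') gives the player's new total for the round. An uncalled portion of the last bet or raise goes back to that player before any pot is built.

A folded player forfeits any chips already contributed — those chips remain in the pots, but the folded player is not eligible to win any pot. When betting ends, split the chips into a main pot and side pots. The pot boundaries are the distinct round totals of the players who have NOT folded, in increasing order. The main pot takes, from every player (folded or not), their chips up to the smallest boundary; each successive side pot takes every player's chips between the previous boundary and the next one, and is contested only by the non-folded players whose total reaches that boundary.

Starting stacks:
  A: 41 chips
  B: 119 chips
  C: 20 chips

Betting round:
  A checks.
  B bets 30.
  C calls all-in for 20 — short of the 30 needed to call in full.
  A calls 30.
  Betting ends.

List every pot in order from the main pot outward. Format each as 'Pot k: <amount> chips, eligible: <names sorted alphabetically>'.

Contributions: A=30, B=30, C=20
Pot levels (distinct totals of non-folded players): 20, 30
Layer 1-20: 20 each from A, B, C = 20*3 = 60 chips; eligible A, B, C
Layer 21-30: 10 each from A, B = 10*2 = 20 chips; eligible A, B

Pot 1: 60 chips, eligible: A, B, C
Pot 2: 20 chips, eligible: A, B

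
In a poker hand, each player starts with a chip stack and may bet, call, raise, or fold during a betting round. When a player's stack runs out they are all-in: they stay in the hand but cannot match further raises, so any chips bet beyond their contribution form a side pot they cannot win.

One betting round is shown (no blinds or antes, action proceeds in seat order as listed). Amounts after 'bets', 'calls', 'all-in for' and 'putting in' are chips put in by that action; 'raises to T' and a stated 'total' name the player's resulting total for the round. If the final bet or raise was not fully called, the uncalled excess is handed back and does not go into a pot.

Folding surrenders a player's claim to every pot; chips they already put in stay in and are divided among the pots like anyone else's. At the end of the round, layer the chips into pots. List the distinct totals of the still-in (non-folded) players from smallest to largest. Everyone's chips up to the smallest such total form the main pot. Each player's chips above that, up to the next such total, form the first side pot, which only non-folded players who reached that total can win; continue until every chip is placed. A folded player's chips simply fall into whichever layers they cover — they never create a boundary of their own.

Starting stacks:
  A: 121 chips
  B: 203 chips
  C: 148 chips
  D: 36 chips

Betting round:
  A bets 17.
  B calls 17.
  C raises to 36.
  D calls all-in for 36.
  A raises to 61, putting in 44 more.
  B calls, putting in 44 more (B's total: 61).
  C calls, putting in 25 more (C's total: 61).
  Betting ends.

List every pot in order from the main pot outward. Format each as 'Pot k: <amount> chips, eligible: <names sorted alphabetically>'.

Contributions: A=61, B=61, C=61, D=36
Pot levels (distinct totals of non-folded players): 36, 61
Layer 1-36: 36 each from A, B, C, D = 36*4 = 144 chips; eligible A, B, C, D
Layer 37-61: 25 each from A, B, C = 25*3 = 75 chips; eligible A, B, C

Pot 1: 144 chips, eligible: A, B, C, D
Pot 2: 75 chips, eligible: A, B, C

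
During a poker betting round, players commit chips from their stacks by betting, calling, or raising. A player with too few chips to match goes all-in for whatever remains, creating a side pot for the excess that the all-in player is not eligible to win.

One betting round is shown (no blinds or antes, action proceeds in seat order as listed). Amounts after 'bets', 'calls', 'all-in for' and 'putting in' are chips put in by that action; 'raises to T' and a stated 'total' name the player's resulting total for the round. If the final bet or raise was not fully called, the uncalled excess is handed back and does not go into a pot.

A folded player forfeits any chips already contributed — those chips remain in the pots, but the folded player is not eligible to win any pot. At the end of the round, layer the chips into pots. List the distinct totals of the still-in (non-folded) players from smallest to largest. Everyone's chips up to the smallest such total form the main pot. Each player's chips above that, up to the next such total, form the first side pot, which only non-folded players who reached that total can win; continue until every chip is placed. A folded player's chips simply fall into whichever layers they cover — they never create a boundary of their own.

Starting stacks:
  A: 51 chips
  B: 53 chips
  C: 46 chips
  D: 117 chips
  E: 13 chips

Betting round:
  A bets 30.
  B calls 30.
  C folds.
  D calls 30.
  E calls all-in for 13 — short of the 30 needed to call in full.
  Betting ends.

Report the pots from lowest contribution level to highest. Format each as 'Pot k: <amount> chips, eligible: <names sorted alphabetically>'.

Pot 1: 52 chips, eligible: A, B, D, E
Pot 2: 51 chips, eligible: A, B, D

Derivation:
Contributions: A=30, B=30, D=30, E=13
Folded: C
Pot levels (distinct totals of non-folded players): 13, 30
Layer 1-13: 13 each from A, B, D, E = 13*4 = 52 chips; eligible A, B, D, E
Layer 14-30: 17 each from A, B, D = 17*3 = 51 chips; eligible A, B, D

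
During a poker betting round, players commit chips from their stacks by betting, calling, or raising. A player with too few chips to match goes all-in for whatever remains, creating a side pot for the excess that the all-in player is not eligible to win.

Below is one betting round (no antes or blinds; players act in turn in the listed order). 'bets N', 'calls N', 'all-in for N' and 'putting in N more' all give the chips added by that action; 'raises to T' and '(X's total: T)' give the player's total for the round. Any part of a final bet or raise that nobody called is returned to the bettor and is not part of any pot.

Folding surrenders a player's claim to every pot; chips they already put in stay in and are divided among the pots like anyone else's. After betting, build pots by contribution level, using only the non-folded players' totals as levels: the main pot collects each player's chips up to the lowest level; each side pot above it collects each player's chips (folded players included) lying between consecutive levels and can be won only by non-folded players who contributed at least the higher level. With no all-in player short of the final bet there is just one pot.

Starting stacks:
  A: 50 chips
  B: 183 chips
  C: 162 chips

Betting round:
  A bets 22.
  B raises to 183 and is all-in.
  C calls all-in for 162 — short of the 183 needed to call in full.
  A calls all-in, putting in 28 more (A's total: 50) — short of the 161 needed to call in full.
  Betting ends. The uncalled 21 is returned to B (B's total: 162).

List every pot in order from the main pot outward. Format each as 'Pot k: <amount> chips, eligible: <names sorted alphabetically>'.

Pot 1: 150 chips, eligible: A, B, C
Pot 2: 224 chips, eligible: B, C

Derivation:
Contributions (after 21 returned to B): A=50, B=162, C=162
Pot levels (distinct totals of non-folded players): 50, 162
Layer 1-50: 50 each from A, B, C = 50*3 = 150 chips; eligible A, B, C
Layer 51-162: 112 each from B, C = 112*2 = 224 chips; eligible B, C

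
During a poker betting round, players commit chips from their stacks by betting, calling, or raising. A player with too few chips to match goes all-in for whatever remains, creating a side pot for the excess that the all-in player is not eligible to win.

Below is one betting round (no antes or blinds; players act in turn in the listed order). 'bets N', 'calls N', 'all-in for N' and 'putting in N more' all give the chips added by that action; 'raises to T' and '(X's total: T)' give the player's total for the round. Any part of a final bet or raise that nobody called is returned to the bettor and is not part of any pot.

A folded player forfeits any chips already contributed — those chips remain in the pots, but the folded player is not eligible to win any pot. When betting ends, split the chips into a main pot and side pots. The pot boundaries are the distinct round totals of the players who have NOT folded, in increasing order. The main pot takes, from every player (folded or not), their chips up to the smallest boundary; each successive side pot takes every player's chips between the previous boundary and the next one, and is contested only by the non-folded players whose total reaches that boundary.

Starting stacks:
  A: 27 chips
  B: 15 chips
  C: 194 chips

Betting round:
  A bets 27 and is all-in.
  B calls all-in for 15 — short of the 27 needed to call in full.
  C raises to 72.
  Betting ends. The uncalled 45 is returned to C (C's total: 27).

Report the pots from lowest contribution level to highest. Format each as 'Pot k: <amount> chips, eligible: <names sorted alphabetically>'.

Pot 1: 45 chips, eligible: A, B, C
Pot 2: 24 chips, eligible: A, C

Derivation:
Contributions (after 45 returned to C): A=27, B=15, C=27
Pot levels (distinct totals of non-folded players): 15, 27
Layer 1-15: 15 each from A, B, C = 15*3 = 45 chips; eligible A, B, C
Layer 16-27: 12 each from A, C = 12*2 = 24 chips; eligible A, C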